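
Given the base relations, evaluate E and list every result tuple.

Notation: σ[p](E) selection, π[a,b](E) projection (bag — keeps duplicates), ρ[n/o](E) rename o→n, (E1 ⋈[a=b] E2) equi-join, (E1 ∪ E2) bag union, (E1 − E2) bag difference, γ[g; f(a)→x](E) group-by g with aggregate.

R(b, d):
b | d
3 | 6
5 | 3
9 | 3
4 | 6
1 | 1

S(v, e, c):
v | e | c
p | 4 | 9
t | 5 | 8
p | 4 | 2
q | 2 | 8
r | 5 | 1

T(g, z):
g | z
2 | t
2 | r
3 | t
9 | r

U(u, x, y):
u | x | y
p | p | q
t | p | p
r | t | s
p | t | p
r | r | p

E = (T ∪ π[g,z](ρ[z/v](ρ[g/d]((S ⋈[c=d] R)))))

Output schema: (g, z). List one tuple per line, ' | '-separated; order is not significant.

Per-node cardinality:
  T → 4
  S → 5
  R → 5
  (S ⋈[c=d] R) → 1
  ρ[g/d]((S ⋈[c=d] R)) → 1
  ρ[z/v](ρ[g/d]((S ⋈[c=d] R))) → 1
  π[g,z](ρ[z/v](ρ[g/d]((S ⋈[c=d] R)))) → 1
  (T ∪ π[g,z](ρ[z/v](ρ[g/d]((S ⋈[c=d] R))))) → 5

== RESULT ==
g | z
1 | r
2 | r
2 | t
3 | t
9 | r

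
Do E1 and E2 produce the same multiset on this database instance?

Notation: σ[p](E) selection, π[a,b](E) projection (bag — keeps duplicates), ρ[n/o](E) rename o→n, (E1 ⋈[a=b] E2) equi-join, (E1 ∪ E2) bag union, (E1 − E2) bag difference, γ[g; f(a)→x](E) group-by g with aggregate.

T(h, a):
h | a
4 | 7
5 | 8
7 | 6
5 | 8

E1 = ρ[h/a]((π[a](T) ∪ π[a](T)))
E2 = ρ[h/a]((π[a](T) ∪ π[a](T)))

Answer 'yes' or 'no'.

E1 row counts bottom-up:
  T → 4
  π[a](T) → 4
  T → 4
  π[a](T) → 4
  (π[a](T) ∪ π[a](T)) → 8
  ρ[h/a]((π[a](T) ∪ π[a](T))) → 8
E2 row counts bottom-up:
  T → 4
  π[a](T) → 4
  T → 4
  π[a](T) → 4
  (π[a](T) ∪ π[a](T)) → 8
  ρ[h/a]((π[a](T) ∪ π[a](T))) → 8

E1 and E2 produce the same multiset:
h
6
6
7
7
8
8
8
8

yes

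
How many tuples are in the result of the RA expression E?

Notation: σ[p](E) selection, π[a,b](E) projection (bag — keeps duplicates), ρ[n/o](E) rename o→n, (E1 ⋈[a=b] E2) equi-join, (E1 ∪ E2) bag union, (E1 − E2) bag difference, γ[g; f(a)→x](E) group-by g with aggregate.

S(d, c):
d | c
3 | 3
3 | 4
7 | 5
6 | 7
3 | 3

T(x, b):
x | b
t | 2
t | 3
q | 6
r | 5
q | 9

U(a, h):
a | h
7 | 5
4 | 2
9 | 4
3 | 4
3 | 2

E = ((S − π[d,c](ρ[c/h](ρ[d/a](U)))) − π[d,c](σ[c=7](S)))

Stepwise |·|:
  S → 5
  U → 5
  ρ[d/a](U) → 5
  ρ[c/h](ρ[d/a](U)) → 5
  π[d,c](ρ[c/h](ρ[d/a](U))) → 5
  (S − π[d,c](ρ[c/h](ρ[d/a](U)))) → 3
  S → 5
  σ[c=7](S) → 1
  π[d,c](σ[c=7](S)) → 1
  ((S − π[d,c](ρ[c/h](ρ[d/a](U)))) − π[d,c](σ[c=7](S))) → 2

|E| = 2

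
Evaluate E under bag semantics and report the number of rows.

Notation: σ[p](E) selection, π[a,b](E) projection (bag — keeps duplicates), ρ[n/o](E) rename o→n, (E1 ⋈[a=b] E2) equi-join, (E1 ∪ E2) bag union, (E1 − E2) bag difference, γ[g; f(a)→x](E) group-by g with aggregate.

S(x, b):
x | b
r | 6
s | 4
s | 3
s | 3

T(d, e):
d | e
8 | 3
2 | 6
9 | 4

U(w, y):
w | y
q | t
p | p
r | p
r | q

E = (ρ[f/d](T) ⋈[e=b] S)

Stepwise |·|:
  T → 3
  ρ[f/d](T) → 3
  S → 4
  (ρ[f/d](T) ⋈[e=b] S) → 4

|E| = 4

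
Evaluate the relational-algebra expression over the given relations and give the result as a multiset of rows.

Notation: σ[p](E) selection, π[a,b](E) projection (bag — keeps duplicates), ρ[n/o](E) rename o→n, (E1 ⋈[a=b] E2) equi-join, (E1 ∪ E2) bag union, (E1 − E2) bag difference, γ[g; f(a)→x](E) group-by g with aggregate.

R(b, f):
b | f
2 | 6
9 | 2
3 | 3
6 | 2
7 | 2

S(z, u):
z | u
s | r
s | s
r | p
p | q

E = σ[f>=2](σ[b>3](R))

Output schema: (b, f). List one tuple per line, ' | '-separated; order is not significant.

Stepwise |·|:
  R → 5
  σ[b>3](R) → 3
  σ[f>=2](σ[b>3](R)) → 3

== RESULT ==
b | f
6 | 2
7 | 2
9 | 2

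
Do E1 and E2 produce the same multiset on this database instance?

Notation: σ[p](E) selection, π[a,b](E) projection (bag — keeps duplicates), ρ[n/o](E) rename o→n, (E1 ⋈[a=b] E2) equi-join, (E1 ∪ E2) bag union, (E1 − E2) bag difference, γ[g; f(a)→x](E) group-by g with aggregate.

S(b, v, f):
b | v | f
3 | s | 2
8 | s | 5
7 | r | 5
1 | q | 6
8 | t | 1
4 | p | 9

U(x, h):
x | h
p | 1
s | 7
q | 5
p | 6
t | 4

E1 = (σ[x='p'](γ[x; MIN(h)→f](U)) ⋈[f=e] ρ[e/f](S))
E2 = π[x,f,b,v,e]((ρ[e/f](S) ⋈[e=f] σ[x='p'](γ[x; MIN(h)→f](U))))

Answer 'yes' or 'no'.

E1 row counts bottom-up:
  U → 5
  γ[x; MIN(h)→f](U) → 4
  σ[x='p'](γ[x; MIN(h)→f](U)) → 1
  S → 6
  ρ[e/f](S) → 6
  (σ[x='p'](γ[x; MIN(h)→f](U)) ⋈[f=e] ρ[e/f](S)) → 1
E2 row counts bottom-up:
  S → 6
  ρ[e/f](S) → 6
  U → 5
  γ[x; MIN(h)→f](U) → 4
  σ[x='p'](γ[x; MIN(h)→f](U)) → 1
  (ρ[e/f](S) ⋈[e=f] σ[x='p'](γ[x; MIN(h)→f](U))) → 1
  π[x,f,b,v,e]((ρ[e/f](S) ⋈[e=f] σ[x='p'](γ[x; MIN(h)→f](U)))) → 1

E1 and E2 produce the same multiset:
x | f | b | v | e
p | 1 | 8 | t | 1

yes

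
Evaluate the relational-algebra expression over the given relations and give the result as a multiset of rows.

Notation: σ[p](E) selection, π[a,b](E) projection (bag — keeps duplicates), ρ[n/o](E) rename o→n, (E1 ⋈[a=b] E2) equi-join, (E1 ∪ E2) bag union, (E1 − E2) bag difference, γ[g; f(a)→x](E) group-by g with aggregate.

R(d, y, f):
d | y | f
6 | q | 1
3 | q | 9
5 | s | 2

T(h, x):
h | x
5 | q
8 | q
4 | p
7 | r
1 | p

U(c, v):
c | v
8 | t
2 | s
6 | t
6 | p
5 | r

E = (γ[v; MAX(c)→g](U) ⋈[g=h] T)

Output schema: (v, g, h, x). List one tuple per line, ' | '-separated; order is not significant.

Per-node cardinality:
  U → 5
  γ[v; MAX(c)→g](U) → 4
  T → 5
  (γ[v; MAX(c)→g](U) ⋈[g=h] T) → 2

== RESULT ==
v | g | h | x
r | 5 | 5 | q
t | 8 | 8 | q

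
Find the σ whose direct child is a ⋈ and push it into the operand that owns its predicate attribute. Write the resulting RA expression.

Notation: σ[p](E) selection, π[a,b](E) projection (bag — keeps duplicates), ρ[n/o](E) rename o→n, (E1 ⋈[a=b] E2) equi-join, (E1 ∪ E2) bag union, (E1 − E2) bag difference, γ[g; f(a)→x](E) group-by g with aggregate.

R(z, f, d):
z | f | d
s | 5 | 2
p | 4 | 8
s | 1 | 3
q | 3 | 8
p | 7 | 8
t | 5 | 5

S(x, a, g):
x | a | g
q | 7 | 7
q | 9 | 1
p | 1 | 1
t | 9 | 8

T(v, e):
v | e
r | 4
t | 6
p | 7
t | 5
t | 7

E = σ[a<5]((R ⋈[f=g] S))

σ filters on a, owned by the right side.
E' = (R ⋈[f=g] σ[a<5](S))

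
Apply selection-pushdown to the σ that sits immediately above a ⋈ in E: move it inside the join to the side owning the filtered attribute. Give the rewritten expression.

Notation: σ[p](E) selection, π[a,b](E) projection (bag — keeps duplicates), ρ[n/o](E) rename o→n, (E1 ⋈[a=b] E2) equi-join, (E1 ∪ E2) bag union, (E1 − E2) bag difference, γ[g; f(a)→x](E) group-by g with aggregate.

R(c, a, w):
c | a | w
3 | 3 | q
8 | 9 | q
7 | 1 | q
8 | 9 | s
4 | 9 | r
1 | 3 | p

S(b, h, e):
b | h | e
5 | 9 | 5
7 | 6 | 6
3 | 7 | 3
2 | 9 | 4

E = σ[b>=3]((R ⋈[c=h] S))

σ filters on b, owned by the right side.
E' = (R ⋈[c=h] σ[b>=3](S))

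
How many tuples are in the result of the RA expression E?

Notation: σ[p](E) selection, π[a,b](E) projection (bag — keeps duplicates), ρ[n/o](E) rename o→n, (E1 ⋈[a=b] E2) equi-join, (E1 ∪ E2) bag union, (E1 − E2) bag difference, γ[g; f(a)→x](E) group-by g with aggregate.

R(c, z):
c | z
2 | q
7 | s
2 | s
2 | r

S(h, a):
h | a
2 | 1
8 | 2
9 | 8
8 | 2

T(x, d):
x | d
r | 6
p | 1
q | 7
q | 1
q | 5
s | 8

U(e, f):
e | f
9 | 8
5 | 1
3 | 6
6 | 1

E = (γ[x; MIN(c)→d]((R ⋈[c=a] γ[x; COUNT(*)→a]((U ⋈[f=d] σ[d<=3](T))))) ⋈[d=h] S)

Per-node cardinality:
  R → 4
  U → 4
  T → 6
  σ[d<=3](T) → 2
  (U ⋈[f=d] σ[d<=3](T)) → 4
  γ[x; COUNT(*)→a]((U ⋈[f=d] σ[d<=3](T))) → 2
  (R ⋈[c=a] γ[x; COUNT(*)→a]((U ⋈[f=d] σ[d<=3](T)))) → 6
  γ[x; MIN(c)→d]((R ⋈[c=a] γ[x; COUNT(*)→a]((U ⋈[f=d] σ[d<=3](T))))) → 2
  S → 4
  (γ[x; MIN(c)→d]((R ⋈[c=a] γ[x; COUNT(*)→a]((U ⋈[f=d] σ[d<=3](T))))) ⋈[d=h] S) → 2

|E| = 2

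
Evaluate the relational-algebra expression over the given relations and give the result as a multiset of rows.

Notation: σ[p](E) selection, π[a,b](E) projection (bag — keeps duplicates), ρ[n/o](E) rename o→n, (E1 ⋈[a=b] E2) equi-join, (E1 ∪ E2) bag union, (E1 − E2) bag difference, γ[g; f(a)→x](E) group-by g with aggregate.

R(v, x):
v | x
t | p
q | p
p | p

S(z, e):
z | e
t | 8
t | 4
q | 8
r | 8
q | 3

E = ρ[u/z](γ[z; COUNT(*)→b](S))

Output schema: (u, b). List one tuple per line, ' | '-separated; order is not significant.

Per-node cardinality:
  S → 5
  γ[z; COUNT(*)→b](S) → 3
  ρ[u/z](γ[z; COUNT(*)→b](S)) → 3

== RESULT ==
u | b
q | 2
r | 1
t | 2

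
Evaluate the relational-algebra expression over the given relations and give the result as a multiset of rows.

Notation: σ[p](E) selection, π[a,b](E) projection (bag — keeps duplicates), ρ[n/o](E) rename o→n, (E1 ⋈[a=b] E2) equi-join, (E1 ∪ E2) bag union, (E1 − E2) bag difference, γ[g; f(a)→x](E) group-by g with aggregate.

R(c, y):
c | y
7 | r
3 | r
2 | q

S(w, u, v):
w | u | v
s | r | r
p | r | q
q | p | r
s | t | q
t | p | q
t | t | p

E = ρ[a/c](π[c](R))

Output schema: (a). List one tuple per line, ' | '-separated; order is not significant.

Subexpression sizes:
  R → 3
  π[c](R) → 3
  ρ[a/c](π[c](R)) → 3

== RESULT ==
a
2
3
7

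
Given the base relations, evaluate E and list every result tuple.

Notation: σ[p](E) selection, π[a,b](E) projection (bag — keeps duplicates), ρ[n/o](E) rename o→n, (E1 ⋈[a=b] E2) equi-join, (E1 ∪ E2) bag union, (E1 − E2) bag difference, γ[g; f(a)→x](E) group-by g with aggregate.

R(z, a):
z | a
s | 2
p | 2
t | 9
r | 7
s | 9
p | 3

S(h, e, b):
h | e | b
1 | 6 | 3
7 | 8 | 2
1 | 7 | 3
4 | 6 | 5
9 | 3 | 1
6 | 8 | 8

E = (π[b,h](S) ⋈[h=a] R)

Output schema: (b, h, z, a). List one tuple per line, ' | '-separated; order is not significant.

Subexpression sizes:
  S → 6
  π[b,h](S) → 6
  R → 6
  (π[b,h](S) ⋈[h=a] R) → 3

== RESULT ==
b | h | z | a
1 | 9 | s | 9
1 | 9 | t | 9
2 | 7 | r | 7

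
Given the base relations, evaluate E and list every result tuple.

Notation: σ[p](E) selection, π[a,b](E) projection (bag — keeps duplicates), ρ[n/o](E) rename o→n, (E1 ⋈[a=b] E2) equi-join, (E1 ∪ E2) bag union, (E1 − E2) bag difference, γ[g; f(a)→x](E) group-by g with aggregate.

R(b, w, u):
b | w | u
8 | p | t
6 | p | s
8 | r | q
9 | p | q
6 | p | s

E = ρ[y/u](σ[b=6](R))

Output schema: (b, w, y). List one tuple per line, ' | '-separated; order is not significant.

Row counts bottom-up:
  R → 5
  σ[b=6](R) → 2
  ρ[y/u](σ[b=6](R)) → 2

== RESULT ==
b | w | y
6 | p | s
6 | p | s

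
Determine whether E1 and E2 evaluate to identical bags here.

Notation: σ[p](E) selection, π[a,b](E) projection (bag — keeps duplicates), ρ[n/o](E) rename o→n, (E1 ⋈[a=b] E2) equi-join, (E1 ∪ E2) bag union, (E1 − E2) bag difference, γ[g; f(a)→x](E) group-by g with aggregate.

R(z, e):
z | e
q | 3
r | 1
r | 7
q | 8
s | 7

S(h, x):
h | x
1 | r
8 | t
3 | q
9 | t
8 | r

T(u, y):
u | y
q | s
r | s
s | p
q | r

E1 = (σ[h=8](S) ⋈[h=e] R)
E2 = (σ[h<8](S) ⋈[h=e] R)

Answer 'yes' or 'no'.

E1 stepwise |·|:
  S → 5
  σ[h=8](S) → 2
  R → 5
  (σ[h=8](S) ⋈[h=e] R) → 2
E2 stepwise |·|:
  S → 5
  σ[h<8](S) → 2
  R → 5
  (σ[h<8](S) ⋈[h=e] R) → 2

E1 result:
h | x | z | e
8 | r | q | 8
8 | t | q | 8
E2 result:
h | x | z | e
1 | r | r | 1
3 | q | q | 3
Witness: (3, 'q', 'q', 3) appears 0× in E1 but 1× in E2.

no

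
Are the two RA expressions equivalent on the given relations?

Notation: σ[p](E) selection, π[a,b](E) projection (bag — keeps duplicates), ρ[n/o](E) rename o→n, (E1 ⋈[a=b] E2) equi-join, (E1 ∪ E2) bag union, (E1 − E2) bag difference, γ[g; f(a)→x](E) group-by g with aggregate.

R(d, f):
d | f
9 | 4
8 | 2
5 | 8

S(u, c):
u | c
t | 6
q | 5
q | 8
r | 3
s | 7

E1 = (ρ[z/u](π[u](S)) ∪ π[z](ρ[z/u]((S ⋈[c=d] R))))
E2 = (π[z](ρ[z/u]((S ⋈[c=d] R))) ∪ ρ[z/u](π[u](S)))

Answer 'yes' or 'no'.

E1 per-node cardinality:
  S → 5
  π[u](S) → 5
  ρ[z/u](π[u](S)) → 5
  S → 5
  R → 3
  (S ⋈[c=d] R) → 2
  ρ[z/u]((S ⋈[c=d] R)) → 2
  π[z](ρ[z/u]((S ⋈[c=d] R))) → 2
  (ρ[z/u](π[u](S)) ∪ π[z](ρ[z/u]((S ⋈[c=d] R)))) → 7
E2 per-node cardinality:
  S → 5
  R → 3
  (S ⋈[c=d] R) → 2
  ρ[z/u]((S ⋈[c=d] R)) → 2
  π[z](ρ[z/u]((S ⋈[c=d] R))) → 2
  S → 5
  π[u](S) → 5
  ρ[z/u](π[u](S)) → 5
  (π[z](ρ[z/u]((S ⋈[c=d] R))) ∪ ρ[z/u](π[u](S))) → 7

E1 and E2 produce the same multiset:
z
q
q
q
q
r
s
t

yes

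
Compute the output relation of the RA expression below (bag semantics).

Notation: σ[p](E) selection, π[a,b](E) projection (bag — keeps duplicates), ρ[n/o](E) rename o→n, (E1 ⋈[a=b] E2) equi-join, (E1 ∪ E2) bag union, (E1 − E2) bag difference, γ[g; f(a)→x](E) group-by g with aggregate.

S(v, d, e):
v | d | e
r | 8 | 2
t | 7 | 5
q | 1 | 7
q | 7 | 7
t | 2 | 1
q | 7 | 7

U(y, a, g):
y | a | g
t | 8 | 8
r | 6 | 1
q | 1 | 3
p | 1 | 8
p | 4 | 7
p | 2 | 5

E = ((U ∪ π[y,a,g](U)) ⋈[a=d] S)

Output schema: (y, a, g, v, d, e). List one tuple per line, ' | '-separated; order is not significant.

Row counts bottom-up:
  U → 6
  U → 6
  π[y,a,g](U) → 6
  (U ∪ π[y,a,g](U)) → 12
  S → 6
  ((U ∪ π[y,a,g](U)) ⋈[a=d] S) → 8

== RESULT ==
y | a | g | v | d | e
p | 1 | 8 | q | 1 | 7
p | 1 | 8 | q | 1 | 7
p | 2 | 5 | t | 2 | 1
p | 2 | 5 | t | 2 | 1
q | 1 | 3 | q | 1 | 7
q | 1 | 3 | q | 1 | 7
t | 8 | 8 | r | 8 | 2
t | 8 | 8 | r | 8 | 2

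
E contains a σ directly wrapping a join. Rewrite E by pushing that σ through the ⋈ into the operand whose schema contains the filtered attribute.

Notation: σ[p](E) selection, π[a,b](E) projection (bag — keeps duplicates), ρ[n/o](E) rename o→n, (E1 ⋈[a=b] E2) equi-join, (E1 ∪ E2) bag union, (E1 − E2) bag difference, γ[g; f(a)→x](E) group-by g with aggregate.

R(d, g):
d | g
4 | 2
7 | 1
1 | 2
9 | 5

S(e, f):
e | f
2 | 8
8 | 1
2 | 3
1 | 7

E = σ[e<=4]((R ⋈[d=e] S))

σ filters on e, owned by the right side.
E' = (R ⋈[d=e] σ[e<=4](S))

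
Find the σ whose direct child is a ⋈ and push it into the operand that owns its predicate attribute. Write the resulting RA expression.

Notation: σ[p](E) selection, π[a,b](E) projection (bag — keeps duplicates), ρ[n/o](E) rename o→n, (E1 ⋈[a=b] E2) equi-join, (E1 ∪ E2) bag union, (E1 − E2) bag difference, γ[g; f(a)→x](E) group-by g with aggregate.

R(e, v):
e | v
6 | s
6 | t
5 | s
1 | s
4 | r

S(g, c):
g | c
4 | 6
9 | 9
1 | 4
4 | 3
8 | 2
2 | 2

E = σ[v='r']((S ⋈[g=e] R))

σ filters on v, owned by the right side.
E' = (S ⋈[g=e] σ[v='r'](R))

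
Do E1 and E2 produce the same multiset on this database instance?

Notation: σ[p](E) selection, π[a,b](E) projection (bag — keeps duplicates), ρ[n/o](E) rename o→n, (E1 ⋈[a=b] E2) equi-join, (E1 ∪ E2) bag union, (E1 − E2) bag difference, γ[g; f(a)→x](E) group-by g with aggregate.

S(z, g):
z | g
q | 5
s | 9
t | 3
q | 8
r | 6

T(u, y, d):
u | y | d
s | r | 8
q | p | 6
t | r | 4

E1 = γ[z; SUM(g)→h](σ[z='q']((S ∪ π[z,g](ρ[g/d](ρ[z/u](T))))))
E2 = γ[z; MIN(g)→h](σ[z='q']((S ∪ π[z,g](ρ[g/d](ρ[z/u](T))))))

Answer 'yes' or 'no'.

E1 row counts bottom-up:
  S → 5
  T → 3
  ρ[z/u](T) → 3
  ρ[g/d](ρ[z/u](T)) → 3
  π[z,g](ρ[g/d](ρ[z/u](T))) → 3
  (S ∪ π[z,g](ρ[g/d](ρ[z/u](T)))) → 8
  σ[z='q']((S ∪ π[z,g](ρ[g/d](ρ[z/u](T))))) → 3
  γ[z; SUM(g)→h](σ[z='q']((S ∪ π[z,g](ρ[g/d](ρ[z/u](T)))))) → 1
E2 row counts bottom-up:
  S → 5
  T → 3
  ρ[z/u](T) → 3
  ρ[g/d](ρ[z/u](T)) → 3
  π[z,g](ρ[g/d](ρ[z/u](T))) → 3
  (S ∪ π[z,g](ρ[g/d](ρ[z/u](T)))) → 8
  σ[z='q']((S ∪ π[z,g](ρ[g/d](ρ[z/u](T))))) → 3
  γ[z; MIN(g)→h](σ[z='q']((S ∪ π[z,g](ρ[g/d](ρ[z/u](T)))))) → 1

E1 result:
z | h
q | 19
E2 result:
z | h
q | 5
Witness: ('q', 5) appears 0× in E1 but 1× in E2.

no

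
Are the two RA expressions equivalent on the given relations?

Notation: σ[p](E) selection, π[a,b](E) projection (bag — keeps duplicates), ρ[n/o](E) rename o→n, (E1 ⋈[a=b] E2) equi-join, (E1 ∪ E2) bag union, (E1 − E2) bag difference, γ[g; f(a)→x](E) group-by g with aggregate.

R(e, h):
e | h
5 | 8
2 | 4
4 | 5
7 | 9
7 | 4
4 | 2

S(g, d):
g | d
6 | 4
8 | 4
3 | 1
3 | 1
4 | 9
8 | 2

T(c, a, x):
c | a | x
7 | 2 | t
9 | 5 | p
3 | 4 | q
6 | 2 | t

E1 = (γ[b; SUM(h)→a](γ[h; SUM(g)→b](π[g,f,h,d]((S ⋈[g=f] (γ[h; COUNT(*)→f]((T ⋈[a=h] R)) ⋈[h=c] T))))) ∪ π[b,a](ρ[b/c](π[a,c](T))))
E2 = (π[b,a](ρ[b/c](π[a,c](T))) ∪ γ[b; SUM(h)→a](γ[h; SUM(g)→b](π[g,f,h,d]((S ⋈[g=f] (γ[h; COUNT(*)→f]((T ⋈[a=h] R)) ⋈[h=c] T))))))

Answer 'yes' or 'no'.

E1 subexpression sizes:
  S → 6
  T → 4
  R → 6
  (T ⋈[a=h] R) → 5
  γ[h; COUNT(*)→f]((T ⋈[a=h] R)) → 3
  T → 4
  (γ[h; COUNT(*)→f]((T ⋈[a=h] R)) ⋈[h=c] T) → 0
  (S ⋈[g=f] (γ[h; COUNT(*)→f]((T ⋈[a=h] R)) ⋈[h=c] T)) → 0
  π[g,f,h,d]((S ⋈[g=f] (γ[h; COUNT(*)→f]((T ⋈[a=h] R)) ⋈[h=c] T))) → 0
  γ[h; SUM(g)→b](π[g,f,h,d]((S ⋈[g=f] (γ[h; COUNT(*)→f]((T ⋈[a=h] R)) ⋈[h=c] T)))) → 0
  γ[b; SUM(h)→a](γ[h; SUM(g)→b](π[g,f,h,d]((S ⋈[g=f] (γ[h; COUNT(*)→f]((T ⋈[a=h] R)) ⋈[h=c] T))))) → 0
  T → 4
  π[a,c](T) → 4
  ρ[b/c](π[a,c](T)) → 4
  π[b,a](ρ[b/c](π[a,c](T))) → 4
  (γ[b; SUM(h)→a](γ[h; SUM(g)→b](π[g,f,h,d]((S ⋈[g=f] (γ[h; COUNT(*)→f]((T ⋈[a=h] R)) ⋈[h=c] T))))) ∪ π[b,a](ρ[b/c](π[a,c](T)))) → 4
E2 subexpression sizes:
  T → 4
  π[a,c](T) → 4
  ρ[b/c](π[a,c](T)) → 4
  π[b,a](ρ[b/c](π[a,c](T))) → 4
  S → 6
  T → 4
  R → 6
  (T ⋈[a=h] R) → 5
  γ[h; COUNT(*)→f]((T ⋈[a=h] R)) → 3
  T → 4
  (γ[h; COUNT(*)→f]((T ⋈[a=h] R)) ⋈[h=c] T) → 0
  (S ⋈[g=f] (γ[h; COUNT(*)→f]((T ⋈[a=h] R)) ⋈[h=c] T)) → 0
  π[g,f,h,d]((S ⋈[g=f] (γ[h; COUNT(*)→f]((T ⋈[a=h] R)) ⋈[h=c] T))) → 0
  γ[h; SUM(g)→b](π[g,f,h,d]((S ⋈[g=f] (γ[h; COUNT(*)→f]((T ⋈[a=h] R)) ⋈[h=c] T)))) → 0
  γ[b; SUM(h)→a](γ[h; SUM(g)→b](π[g,f,h,d]((S ⋈[g=f] (γ[h; COUNT(*)→f]((T ⋈[a=h] R)) ⋈[h=c] T))))) → 0
  (π[b,a](ρ[b/c](π[a,c](T))) ∪ γ[b; SUM(h)→a](γ[h; SUM(g)→b](π[g,f,h,d]((S ⋈[g=f] (γ[h; COUNT(*)→f]((T ⋈[a=h] R)) ⋈[h=c] T)))))) → 4

E1 and E2 produce the same multiset:
b | a
3 | 4
6 | 2
7 | 2
9 | 5

yes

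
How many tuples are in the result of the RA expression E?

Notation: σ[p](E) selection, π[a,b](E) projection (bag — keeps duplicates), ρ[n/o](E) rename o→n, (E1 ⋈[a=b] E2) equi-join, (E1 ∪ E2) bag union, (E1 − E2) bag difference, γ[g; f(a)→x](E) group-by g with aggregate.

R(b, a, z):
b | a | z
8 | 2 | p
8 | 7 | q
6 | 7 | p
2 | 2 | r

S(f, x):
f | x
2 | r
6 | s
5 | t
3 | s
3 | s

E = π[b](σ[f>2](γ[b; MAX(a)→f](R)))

Per-node cardinality:
  R → 4
  γ[b; MAX(a)→f](R) → 3
  σ[f>2](γ[b; MAX(a)→f](R)) → 2
  π[b](σ[f>2](γ[b; MAX(a)→f](R))) → 2

|E| = 2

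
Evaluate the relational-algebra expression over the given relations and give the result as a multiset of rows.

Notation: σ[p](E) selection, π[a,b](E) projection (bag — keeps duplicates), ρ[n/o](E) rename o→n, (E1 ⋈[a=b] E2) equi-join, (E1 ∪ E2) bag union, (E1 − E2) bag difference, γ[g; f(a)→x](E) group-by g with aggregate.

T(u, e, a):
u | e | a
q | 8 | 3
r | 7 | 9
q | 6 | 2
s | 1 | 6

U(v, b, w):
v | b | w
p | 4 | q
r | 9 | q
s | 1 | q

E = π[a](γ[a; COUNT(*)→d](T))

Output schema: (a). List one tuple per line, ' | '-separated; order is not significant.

Subexpression sizes:
  T → 4
  γ[a; COUNT(*)→d](T) → 4
  π[a](γ[a; COUNT(*)→d](T)) → 4

== RESULT ==
a
2
3
6
9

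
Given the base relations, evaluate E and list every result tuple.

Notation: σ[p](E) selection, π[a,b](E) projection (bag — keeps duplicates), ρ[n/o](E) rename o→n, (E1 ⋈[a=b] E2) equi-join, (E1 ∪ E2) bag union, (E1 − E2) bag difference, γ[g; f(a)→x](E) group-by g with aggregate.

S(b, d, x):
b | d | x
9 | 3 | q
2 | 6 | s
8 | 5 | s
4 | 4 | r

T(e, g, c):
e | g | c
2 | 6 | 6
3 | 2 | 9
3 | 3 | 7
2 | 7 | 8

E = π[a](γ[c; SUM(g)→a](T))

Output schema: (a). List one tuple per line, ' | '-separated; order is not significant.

Subexpression sizes:
  T → 4
  γ[c; SUM(g)→a](T) → 4
  π[a](γ[c; SUM(g)→a](T)) → 4

== RESULT ==
a
2
3
6
7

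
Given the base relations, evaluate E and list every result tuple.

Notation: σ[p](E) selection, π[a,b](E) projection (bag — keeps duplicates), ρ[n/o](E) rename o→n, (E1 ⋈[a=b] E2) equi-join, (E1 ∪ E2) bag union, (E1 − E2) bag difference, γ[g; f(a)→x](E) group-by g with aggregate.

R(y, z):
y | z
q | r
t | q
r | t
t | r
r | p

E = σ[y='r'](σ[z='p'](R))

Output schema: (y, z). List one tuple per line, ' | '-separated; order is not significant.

Stepwise |·|:
  R → 5
  σ[z='p'](R) → 1
  σ[y='r'](σ[z='p'](R)) → 1

== RESULT ==
y | z
r | p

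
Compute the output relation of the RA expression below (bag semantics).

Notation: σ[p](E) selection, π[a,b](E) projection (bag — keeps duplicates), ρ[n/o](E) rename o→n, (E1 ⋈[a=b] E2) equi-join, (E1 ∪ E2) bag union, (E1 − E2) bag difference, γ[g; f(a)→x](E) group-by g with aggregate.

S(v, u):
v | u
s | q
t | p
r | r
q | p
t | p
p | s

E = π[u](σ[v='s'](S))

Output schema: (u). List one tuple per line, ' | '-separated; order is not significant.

Subexpression sizes:
  S → 6
  σ[v='s'](S) → 1
  π[u](σ[v='s'](S)) → 1

== RESULT ==
u
q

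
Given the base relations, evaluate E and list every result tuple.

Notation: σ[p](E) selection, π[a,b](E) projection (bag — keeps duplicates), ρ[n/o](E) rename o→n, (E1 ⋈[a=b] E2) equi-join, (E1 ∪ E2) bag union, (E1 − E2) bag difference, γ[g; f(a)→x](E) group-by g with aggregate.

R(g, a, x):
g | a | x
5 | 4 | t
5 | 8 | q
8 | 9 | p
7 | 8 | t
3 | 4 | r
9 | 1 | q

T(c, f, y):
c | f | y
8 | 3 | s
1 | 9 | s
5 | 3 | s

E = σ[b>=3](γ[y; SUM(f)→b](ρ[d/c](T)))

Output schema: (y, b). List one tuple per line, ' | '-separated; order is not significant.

Row counts bottom-up:
  T → 3
  ρ[d/c](T) → 3
  γ[y; SUM(f)→b](ρ[d/c](T)) → 1
  σ[b>=3](γ[y; SUM(f)→b](ρ[d/c](T))) → 1

== RESULT ==
y | b
s | 15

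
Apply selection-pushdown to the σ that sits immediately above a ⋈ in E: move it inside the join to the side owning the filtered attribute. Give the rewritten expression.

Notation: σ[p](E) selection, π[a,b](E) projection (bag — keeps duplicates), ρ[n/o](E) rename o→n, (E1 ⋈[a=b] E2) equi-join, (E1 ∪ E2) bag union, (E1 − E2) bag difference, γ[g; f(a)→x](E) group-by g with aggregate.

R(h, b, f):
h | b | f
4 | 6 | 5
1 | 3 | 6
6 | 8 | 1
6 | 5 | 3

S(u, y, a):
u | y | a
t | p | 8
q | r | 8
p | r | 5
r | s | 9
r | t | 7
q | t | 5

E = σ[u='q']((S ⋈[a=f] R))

σ filters on u, owned by the left side.
E' = (σ[u='q'](S) ⋈[a=f] R)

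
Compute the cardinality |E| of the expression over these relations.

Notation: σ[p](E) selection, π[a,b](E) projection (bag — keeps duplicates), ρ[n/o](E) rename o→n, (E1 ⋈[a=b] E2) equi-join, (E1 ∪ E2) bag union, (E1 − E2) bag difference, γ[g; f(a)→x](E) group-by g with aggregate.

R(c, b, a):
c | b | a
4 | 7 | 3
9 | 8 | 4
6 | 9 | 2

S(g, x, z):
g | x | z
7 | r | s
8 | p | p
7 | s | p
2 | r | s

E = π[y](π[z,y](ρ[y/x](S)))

Stepwise |·|:
  S → 4
  ρ[y/x](S) → 4
  π[z,y](ρ[y/x](S)) → 4
  π[y](π[z,y](ρ[y/x](S))) → 4

|E| = 4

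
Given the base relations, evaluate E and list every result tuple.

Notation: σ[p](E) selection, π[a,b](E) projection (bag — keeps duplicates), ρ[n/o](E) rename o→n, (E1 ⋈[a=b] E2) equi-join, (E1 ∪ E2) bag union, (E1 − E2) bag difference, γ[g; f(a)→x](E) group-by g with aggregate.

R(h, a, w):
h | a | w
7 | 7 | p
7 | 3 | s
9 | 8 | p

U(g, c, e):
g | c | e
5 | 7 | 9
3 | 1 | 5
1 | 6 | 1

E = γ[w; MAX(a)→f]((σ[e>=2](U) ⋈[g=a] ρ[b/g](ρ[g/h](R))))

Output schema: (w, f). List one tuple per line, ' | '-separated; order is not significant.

Row counts bottom-up:
  U → 3
  σ[e>=2](U) → 2
  R → 3
  ρ[g/h](R) → 3
  ρ[b/g](ρ[g/h](R)) → 3
  (σ[e>=2](U) ⋈[g=a] ρ[b/g](ρ[g/h](R))) → 1
  γ[w; MAX(a)→f]((σ[e>=2](U) ⋈[g=a] ρ[b/g](ρ[g/h](R)))) → 1

== RESULT ==
w | f
s | 3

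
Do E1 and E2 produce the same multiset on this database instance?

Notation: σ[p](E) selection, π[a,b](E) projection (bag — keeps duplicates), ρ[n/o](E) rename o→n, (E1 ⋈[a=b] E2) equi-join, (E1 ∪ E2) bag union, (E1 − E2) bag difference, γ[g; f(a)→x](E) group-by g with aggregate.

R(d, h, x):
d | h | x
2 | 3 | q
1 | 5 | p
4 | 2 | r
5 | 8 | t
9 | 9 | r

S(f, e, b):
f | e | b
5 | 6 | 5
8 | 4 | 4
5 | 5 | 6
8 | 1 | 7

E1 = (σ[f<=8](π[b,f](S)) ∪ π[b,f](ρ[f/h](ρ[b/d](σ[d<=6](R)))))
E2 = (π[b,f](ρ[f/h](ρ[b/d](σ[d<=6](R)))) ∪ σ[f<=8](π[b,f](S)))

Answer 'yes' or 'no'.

E1 subexpression sizes:
  S → 4
  π[b,f](S) → 4
  σ[f<=8](π[b,f](S)) → 4
  R → 5
  σ[d<=6](R) → 4
  ρ[b/d](σ[d<=6](R)) → 4
  ρ[f/h](ρ[b/d](σ[d<=6](R))) → 4
  π[b,f](ρ[f/h](ρ[b/d](σ[d<=6](R)))) → 4
  (σ[f<=8](π[b,f](S)) ∪ π[b,f](ρ[f/h](ρ[b/d](σ[d<=6](R))))) → 8
E2 subexpression sizes:
  R → 5
  σ[d<=6](R) → 4
  ρ[b/d](σ[d<=6](R)) → 4
  ρ[f/h](ρ[b/d](σ[d<=6](R))) → 4
  π[b,f](ρ[f/h](ρ[b/d](σ[d<=6](R)))) → 4
  S → 4
  π[b,f](S) → 4
  σ[f<=8](π[b,f](S)) → 4
  (π[b,f](ρ[f/h](ρ[b/d](σ[d<=6](R)))) ∪ σ[f<=8](π[b,f](S))) → 8

E1 and E2 produce the same multiset:
b | f
1 | 5
2 | 3
4 | 2
4 | 8
5 | 5
5 | 8
6 | 5
7 | 8

yes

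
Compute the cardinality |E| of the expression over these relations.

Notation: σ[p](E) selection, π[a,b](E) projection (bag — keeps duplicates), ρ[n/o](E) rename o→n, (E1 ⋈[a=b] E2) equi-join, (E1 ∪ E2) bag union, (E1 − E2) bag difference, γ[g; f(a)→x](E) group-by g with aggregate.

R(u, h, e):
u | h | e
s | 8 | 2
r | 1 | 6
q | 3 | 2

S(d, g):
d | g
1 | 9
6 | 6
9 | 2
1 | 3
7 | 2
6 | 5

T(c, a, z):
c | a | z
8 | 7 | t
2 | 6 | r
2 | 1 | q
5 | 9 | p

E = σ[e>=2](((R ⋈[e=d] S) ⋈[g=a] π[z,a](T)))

Per-node cardinality:
  R → 3
  S → 6
  (R ⋈[e=d] S) → 2
  T → 4
  π[z,a](T) → 4
  ((R ⋈[e=d] S) ⋈[g=a] π[z,a](T)) → 1
  σ[e>=2](((R ⋈[e=d] S) ⋈[g=a] π[z,a](T))) → 1

|E| = 1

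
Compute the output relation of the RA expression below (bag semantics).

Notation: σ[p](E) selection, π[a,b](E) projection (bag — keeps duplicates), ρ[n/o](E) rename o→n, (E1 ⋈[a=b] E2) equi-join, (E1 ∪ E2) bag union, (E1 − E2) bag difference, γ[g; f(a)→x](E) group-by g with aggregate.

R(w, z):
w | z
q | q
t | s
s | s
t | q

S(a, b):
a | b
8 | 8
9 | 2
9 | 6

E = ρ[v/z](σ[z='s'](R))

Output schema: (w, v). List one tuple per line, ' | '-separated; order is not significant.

Row counts bottom-up:
  R → 4
  σ[z='s'](R) → 2
  ρ[v/z](σ[z='s'](R)) → 2

== RESULT ==
w | v
s | s
t | s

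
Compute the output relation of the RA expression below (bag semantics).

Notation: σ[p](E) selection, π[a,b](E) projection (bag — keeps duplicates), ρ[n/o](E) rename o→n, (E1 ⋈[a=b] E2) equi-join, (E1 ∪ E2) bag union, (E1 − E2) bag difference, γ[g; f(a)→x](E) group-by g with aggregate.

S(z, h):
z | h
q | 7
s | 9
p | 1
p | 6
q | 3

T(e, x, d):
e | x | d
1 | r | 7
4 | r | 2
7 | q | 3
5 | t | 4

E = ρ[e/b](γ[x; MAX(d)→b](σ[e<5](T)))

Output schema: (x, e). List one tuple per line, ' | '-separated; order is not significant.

Row counts bottom-up:
  T → 4
  σ[e<5](T) → 2
  γ[x; MAX(d)→b](σ[e<5](T)) → 1
  ρ[e/b](γ[x; MAX(d)→b](σ[e<5](T))) → 1

== RESULT ==
x | e
r | 7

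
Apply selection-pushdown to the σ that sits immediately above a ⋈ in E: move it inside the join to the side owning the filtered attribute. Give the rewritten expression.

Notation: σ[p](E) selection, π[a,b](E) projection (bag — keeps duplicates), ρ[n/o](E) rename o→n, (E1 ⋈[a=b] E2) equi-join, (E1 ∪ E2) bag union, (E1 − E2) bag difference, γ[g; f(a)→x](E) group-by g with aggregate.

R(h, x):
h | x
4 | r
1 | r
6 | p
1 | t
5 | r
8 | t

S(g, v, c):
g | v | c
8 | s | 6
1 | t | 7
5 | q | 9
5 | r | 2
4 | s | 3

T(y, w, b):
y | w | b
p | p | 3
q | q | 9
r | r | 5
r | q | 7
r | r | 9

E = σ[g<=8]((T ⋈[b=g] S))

σ filters on g, owned by the right side.
E' = (T ⋈[b=g] σ[g<=8](S))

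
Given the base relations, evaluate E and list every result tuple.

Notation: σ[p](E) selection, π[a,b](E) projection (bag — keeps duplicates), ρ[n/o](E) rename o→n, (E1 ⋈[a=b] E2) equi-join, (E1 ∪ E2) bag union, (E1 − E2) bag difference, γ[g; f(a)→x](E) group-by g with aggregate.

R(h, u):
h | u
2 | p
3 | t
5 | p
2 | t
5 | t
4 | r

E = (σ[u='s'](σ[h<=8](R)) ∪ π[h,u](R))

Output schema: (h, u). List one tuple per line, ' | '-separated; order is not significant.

Stepwise |·|:
  R → 6
  σ[h<=8](R) → 6
  σ[u='s'](σ[h<=8](R)) → 0
  R → 6
  π[h,u](R) → 6
  (σ[u='s'](σ[h<=8](R)) ∪ π[h,u](R)) → 6

== RESULT ==
h | u
2 | p
2 | t
3 | t
4 | r
5 | p
5 | t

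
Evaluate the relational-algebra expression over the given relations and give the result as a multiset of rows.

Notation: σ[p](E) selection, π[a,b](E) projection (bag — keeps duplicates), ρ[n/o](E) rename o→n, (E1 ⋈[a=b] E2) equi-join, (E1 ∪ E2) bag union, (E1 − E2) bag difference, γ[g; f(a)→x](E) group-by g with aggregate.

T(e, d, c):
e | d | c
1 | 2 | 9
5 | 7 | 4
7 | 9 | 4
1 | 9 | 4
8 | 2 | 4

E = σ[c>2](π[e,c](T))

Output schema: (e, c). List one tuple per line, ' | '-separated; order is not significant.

Stepwise |·|:
  T → 5
  π[e,c](T) → 5
  σ[c>2](π[e,c](T)) → 5

== RESULT ==
e | c
1 | 4
1 | 9
5 | 4
7 | 4
8 | 4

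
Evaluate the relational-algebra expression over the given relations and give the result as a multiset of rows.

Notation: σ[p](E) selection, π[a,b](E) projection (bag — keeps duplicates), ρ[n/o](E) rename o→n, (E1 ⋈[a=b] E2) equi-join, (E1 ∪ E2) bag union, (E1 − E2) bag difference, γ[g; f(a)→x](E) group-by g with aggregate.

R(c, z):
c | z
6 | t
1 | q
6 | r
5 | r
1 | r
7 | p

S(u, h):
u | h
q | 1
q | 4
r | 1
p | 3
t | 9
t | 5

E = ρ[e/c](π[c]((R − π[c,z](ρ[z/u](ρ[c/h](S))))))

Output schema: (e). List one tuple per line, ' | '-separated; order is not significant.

Row counts bottom-up:
  R → 6
  S → 6
  ρ[c/h](S) → 6
  ρ[z/u](ρ[c/h](S)) → 6
  π[c,z](ρ[z/u](ρ[c/h](S))) → 6
  (R − π[c,z](ρ[z/u](ρ[c/h](S)))) → 4
  π[c]((R − π[c,z](ρ[z/u](ρ[c/h](S))))) → 4
  ρ[e/c](π[c]((R − π[c,z](ρ[z/u](ρ[c/h](S)))))) → 4

== RESULT ==
e
5
6
6
7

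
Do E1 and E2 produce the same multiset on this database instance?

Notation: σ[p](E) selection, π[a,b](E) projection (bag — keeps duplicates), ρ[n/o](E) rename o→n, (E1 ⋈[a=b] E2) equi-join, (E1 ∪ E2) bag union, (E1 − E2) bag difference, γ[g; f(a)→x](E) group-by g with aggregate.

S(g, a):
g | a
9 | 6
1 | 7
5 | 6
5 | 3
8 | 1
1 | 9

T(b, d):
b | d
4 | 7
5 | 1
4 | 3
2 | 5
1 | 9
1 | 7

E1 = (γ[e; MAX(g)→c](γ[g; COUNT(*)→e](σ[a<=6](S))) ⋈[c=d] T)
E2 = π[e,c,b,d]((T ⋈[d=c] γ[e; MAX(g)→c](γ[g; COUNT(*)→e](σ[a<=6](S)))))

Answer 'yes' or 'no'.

E1 row counts bottom-up:
  S → 6
  σ[a<=6](S) → 4
  γ[g; COUNT(*)→e](σ[a<=6](S)) → 3
  γ[e; MAX(g)→c](γ[g; COUNT(*)→e](σ[a<=6](S))) → 2
  T → 6
  (γ[e; MAX(g)→c](γ[g; COUNT(*)→e](σ[a<=6](S))) ⋈[c=d] T) → 2
E2 row counts bottom-up:
  T → 6
  S → 6
  σ[a<=6](S) → 4
  γ[g; COUNT(*)→e](σ[a<=6](S)) → 3
  γ[e; MAX(g)→c](γ[g; COUNT(*)→e](σ[a<=6](S))) → 2
  (T ⋈[d=c] γ[e; MAX(g)→c](γ[g; COUNT(*)→e](σ[a<=6](S)))) → 2
  π[e,c,b,d]((T ⋈[d=c] γ[e; MAX(g)→c](γ[g; COUNT(*)→e](σ[a<=6](S))))) → 2

E1 and E2 produce the same multiset:
e | c | b | d
1 | 9 | 1 | 9
2 | 5 | 2 | 5

yes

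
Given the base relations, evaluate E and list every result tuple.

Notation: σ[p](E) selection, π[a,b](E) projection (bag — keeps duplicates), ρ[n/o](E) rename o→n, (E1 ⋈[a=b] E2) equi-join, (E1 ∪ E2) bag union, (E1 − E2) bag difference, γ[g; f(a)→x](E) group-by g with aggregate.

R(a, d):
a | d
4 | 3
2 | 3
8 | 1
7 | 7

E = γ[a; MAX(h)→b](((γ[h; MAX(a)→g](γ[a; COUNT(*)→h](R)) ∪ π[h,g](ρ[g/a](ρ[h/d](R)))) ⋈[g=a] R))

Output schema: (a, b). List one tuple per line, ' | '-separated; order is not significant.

Per-node cardinality:
  R → 4
  γ[a; COUNT(*)→h](R) → 4
  γ[h; MAX(a)→g](γ[a; COUNT(*)→h](R)) → 1
  R → 4
  ρ[h/d](R) → 4
  ρ[g/a](ρ[h/d](R)) → 4
  π[h,g](ρ[g/a](ρ[h/d](R))) → 4
  (γ[h; MAX(a)→g](γ[a; COUNT(*)→h](R)) ∪ π[h,g](ρ[g/a](ρ[h/d](R)))) → 5
  R → 4
  ((γ[h; MAX(a)→g](γ[a; COUNT(*)→h](R)) ∪ π[h,g](ρ[g/a](ρ[h/d](R)))) ⋈[g=a] R) → 5
  γ[a; MAX(h)→b](((γ[h; MAX(a)→g](γ[a; COUNT(*)→h](R)) ∪ π[h,g](ρ[g/a](ρ[h/d](R)))) ⋈[g=a] R)) → 4

== RESULT ==
a | b
2 | 3
4 | 3
7 | 7
8 | 1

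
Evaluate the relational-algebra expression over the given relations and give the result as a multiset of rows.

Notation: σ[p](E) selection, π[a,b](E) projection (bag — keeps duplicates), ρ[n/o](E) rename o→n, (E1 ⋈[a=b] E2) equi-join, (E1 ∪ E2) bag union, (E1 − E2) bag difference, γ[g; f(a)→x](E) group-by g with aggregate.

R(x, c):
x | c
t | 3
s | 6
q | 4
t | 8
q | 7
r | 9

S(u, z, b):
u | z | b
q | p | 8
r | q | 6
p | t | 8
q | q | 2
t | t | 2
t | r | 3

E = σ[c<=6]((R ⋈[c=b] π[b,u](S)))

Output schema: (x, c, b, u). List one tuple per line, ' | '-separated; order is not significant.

Subexpression sizes:
  R → 6
  S → 6
  π[b,u](S) → 6
  (R ⋈[c=b] π[b,u](S)) → 4
  σ[c<=6]((R ⋈[c=b] π[b,u](S))) → 2

== RESULT ==
x | c | b | u
s | 6 | 6 | r
t | 3 | 3 | t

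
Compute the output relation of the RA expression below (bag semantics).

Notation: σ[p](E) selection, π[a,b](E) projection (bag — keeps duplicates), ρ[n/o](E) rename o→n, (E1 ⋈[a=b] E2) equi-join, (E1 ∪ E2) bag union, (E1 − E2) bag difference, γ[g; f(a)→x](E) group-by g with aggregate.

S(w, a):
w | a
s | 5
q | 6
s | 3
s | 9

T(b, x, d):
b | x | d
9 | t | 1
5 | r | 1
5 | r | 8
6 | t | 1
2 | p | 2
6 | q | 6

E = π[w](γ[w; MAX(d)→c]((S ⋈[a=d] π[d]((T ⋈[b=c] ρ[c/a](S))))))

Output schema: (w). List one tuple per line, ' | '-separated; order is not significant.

Per-node cardinality:
  S → 4
  T → 6
  S → 4
  ρ[c/a](S) → 4
  (T ⋈[b=c] ρ[c/a](S)) → 5
  π[d]((T ⋈[b=c] ρ[c/a](S))) → 5
  (S ⋈[a=d] π[d]((T ⋈[b=c] ρ[c/a](S)))) → 1
  γ[w; MAX(d)→c]((S ⋈[a=d] π[d]((T ⋈[b=c] ρ[c/a](S))))) → 1
  π[w](γ[w; MAX(d)→c]((S ⋈[a=d] π[d]((T ⋈[b=c] ρ[c/a](S)))))) → 1

== RESULT ==
w
q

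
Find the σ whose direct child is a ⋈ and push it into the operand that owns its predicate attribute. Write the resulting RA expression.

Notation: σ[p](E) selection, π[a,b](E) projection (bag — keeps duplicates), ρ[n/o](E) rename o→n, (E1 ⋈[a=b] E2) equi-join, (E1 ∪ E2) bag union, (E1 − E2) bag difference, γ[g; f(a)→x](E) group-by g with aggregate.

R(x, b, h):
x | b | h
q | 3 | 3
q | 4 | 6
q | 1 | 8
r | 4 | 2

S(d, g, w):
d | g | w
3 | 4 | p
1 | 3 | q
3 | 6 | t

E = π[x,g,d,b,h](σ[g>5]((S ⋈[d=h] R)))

σ filters on g, owned by the left side.
E' = π[x,g,d,b,h]((σ[g>5](S) ⋈[d=h] R))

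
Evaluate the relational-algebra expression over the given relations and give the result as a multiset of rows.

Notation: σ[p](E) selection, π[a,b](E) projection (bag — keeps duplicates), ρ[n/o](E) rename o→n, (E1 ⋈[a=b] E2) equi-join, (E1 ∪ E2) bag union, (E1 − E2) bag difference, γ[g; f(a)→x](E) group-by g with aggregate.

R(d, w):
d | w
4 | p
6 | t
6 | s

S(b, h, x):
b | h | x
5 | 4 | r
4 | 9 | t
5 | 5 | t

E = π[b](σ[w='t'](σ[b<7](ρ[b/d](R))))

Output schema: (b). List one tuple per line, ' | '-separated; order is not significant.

Per-node cardinality:
  R → 3
  ρ[b/d](R) → 3
  σ[b<7](ρ[b/d](R)) → 3
  σ[w='t'](σ[b<7](ρ[b/d](R))) → 1
  π[b](σ[w='t'](σ[b<7](ρ[b/d](R)))) → 1

== RESULT ==
b
6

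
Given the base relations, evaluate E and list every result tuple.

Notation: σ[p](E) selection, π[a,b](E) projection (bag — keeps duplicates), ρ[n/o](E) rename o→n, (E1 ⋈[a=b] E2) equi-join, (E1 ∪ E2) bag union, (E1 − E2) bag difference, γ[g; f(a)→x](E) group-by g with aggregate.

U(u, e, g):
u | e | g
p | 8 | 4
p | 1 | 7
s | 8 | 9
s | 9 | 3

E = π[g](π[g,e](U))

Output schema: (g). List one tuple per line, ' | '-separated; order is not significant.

Stepwise |·|:
  U → 4
  π[g,e](U) → 4
  π[g](π[g,e](U)) → 4

== RESULT ==
g
3
4
7
9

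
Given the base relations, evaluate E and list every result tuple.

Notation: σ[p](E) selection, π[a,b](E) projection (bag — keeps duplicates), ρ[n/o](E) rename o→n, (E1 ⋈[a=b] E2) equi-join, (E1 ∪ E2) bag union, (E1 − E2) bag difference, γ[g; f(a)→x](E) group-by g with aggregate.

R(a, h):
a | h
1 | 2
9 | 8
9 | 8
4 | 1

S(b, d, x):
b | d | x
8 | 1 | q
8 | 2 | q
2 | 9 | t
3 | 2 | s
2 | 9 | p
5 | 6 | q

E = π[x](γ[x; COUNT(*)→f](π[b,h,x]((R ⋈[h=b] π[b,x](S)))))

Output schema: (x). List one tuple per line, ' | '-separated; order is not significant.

Stepwise |·|:
  R → 4
  S → 6
  π[b,x](S) → 6
  (R ⋈[h=b] π[b,x](S)) → 6
  π[b,h,x]((R ⋈[h=b] π[b,x](S))) → 6
  γ[x; COUNT(*)→f](π[b,h,x]((R ⋈[h=b] π[b,x](S)))) → 3
  π[x](γ[x; COUNT(*)→f](π[b,h,x]((R ⋈[h=b] π[b,x](S))))) → 3

== RESULT ==
x
p
q
t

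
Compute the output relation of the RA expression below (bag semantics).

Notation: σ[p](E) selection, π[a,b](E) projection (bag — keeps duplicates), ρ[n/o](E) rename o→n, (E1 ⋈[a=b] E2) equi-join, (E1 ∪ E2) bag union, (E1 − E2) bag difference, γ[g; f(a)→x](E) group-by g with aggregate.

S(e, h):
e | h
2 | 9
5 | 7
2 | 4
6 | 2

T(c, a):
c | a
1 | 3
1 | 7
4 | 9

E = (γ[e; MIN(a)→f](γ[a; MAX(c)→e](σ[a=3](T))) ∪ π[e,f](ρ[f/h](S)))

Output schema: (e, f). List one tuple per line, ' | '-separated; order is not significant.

Stepwise |·|:
  T → 3
  σ[a=3](T) → 1
  γ[a; MAX(c)→e](σ[a=3](T)) → 1
  γ[e; MIN(a)→f](γ[a; MAX(c)→e](σ[a=3](T))) → 1
  S → 4
  ρ[f/h](S) → 4
  π[e,f](ρ[f/h](S)) → 4
  (γ[e; MIN(a)→f](γ[a; MAX(c)→e](σ[a=3](T))) ∪ π[e,f](ρ[f/h](S))) → 5

== RESULT ==
e | f
1 | 3
2 | 4
2 | 9
5 | 7
6 | 2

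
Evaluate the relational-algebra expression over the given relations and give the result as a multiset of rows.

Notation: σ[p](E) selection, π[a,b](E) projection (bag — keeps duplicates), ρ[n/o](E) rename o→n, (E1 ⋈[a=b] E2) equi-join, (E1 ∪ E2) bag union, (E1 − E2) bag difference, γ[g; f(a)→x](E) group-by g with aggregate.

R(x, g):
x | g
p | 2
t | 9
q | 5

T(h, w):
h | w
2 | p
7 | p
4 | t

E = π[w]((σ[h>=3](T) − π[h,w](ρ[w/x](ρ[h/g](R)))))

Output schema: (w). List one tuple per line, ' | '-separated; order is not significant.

Per-node cardinality:
  T → 3
  σ[h>=3](T) → 2
  R → 3
  ρ[h/g](R) → 3
  ρ[w/x](ρ[h/g](R)) → 3
  π[h,w](ρ[w/x](ρ[h/g](R))) → 3
  (σ[h>=3](T) − π[h,w](ρ[w/x](ρ[h/g](R)))) → 2
  π[w]((σ[h>=3](T) − π[h,w](ρ[w/x](ρ[h/g](R))))) → 2

== RESULT ==
w
p
t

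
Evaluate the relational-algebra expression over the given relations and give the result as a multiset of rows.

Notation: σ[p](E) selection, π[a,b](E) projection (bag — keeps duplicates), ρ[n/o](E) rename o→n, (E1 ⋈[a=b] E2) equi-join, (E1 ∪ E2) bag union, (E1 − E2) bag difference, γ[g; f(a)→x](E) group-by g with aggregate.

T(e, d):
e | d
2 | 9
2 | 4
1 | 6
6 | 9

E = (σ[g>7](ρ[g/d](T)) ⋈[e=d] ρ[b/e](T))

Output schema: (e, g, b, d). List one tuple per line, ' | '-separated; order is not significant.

Stepwise |·|:
  T → 4
  ρ[g/d](T) → 4
  σ[g>7](ρ[g/d](T)) → 2
  T → 4
  ρ[b/e](T) → 4
  (σ[g>7](ρ[g/d](T)) ⋈[e=d] ρ[b/e](T)) → 1

== RESULT ==
e | g | b | d
6 | 9 | 1 | 6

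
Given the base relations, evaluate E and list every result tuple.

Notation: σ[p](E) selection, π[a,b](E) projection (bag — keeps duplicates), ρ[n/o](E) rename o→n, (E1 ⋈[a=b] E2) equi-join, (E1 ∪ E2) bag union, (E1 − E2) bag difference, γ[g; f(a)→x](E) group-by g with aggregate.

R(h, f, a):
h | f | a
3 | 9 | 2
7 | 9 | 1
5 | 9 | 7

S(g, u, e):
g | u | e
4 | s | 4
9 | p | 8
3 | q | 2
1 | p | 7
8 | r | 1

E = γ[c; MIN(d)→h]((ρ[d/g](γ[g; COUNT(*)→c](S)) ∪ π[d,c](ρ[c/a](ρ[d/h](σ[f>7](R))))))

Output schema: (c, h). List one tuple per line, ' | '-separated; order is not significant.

Stepwise |·|:
  S → 5
  γ[g; COUNT(*)→c](S) → 5
  ρ[d/g](γ[g; COUNT(*)→c](S)) → 5
  R → 3
  σ[f>7](R) → 3
  ρ[d/h](σ[f>7](R)) → 3
  ρ[c/a](ρ[d/h](σ[f>7](R))) → 3
  π[d,c](ρ[c/a](ρ[d/h](σ[f>7](R)))) → 3
  (ρ[d/g](γ[g; COUNT(*)→c](S)) ∪ π[d,c](ρ[c/a](ρ[d/h](σ[f>7](R))))) → 8
  γ[c; MIN(d)→h]((ρ[d/g](γ[g; COUNT(*)→c](S)) ∪ π[d,c](ρ[c/a](ρ[d/h](σ[f>7](R)))))) → 3

== RESULT ==
c | h
1 | 1
2 | 3
7 | 5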